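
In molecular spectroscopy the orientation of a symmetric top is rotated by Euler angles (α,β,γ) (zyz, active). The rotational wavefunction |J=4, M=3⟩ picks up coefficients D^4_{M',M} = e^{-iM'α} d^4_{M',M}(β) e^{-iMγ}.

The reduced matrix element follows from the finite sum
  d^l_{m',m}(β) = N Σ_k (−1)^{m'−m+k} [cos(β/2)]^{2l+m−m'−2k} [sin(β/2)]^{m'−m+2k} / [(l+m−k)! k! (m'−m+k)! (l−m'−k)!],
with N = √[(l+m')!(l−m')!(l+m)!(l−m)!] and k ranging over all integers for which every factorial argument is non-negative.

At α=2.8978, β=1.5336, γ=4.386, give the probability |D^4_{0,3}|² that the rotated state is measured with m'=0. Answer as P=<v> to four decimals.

P=0.0030

Split into d^4_{0,3}(β=1.5336) × two z-phases.
With c≡cos(β/2)=0.720135 and s≡sin(β/2)=0.693834, N=[24·24·5040·1]^{1/2}=1703.830978
k: max(0,(3)−(0))=3 … min(4+(3),4−(0))=4
  k=3: (−1)^0·1703.8310/(144)·0.7201^5·0.6938^3 = +0.765420
  k=4: (−1)^1·1703.8310/(144)·0.7201^3·0.6938^5 = -0.710533
d^4_{0,3}(1.5336) = +0.765420 -0.710533 = +0.054887
|D^4_{0,3}|² = |d^4_{0,3}(β)|² = (+0.054887)² = 0.003013 (the z-rotation phases have unit modulus)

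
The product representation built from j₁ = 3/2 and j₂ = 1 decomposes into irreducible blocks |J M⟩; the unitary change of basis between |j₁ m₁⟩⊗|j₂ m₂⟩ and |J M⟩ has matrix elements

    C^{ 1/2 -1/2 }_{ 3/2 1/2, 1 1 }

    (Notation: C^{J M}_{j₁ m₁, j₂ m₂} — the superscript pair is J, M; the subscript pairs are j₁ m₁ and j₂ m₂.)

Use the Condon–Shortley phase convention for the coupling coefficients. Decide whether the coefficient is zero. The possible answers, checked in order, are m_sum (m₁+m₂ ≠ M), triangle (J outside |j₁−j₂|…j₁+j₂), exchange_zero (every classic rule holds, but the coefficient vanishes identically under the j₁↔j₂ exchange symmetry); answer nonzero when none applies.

m_sum

m-sum: m₁+m₂ = 1/2+1 = 3/2, M = -1/2  ✗ ⇒ coefficient is 0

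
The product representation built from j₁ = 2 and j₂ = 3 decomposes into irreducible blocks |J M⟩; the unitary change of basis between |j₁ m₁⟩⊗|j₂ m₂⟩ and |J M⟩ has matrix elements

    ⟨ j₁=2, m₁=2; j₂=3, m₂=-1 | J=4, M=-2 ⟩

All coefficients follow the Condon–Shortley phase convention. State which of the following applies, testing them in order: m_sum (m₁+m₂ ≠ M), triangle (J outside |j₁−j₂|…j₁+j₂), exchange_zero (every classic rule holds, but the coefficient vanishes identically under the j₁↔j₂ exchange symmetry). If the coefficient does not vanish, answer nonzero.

m-sum: m₁+m₂ = 2+(-1) = 1, M = -2  ✗ ⇒ coefficient is 0

m_sum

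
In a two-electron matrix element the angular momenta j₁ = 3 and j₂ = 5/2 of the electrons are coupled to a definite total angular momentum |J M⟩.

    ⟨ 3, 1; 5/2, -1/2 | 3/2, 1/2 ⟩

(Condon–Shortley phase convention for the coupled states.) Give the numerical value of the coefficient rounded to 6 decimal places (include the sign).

-0.097590  (= −√(1/105))

triangle: 4!·2!·1!/8! = 48/40320
(j±m)!: 4!·2!·2!·3!·2!·1! = 1152
prefactor² = (2J+1)·Δ·N² = 192/35
  k=1: −1/(1!·3!·1!·1!·1!·0!) = -1/6
  k=2: +1/(2!·2!·0!·0!·2!·1!) = 1/8
Σ = -1/24  ⇒  CG² = 192/35·(-1/24)² = 1/105
CG = −√(1/105) = -0.097590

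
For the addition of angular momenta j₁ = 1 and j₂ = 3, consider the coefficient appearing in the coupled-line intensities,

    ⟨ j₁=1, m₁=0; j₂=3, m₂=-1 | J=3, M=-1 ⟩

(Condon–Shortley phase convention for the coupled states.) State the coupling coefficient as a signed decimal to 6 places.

+0.288675  (= +√(1/12))

√[7·1!1!5!/8! · 1!1!2!4!2!4!] = √(48)
  +(−1)^0/∏(0,1,1,2,0,3)! = 1/12  (running 1/12)
  +(−1)^1/∏(1,0,0,1,1,4)! = -1/24  (running 1/24)
⟨..|..⟩ = √(48)·(1/24) = +0.288675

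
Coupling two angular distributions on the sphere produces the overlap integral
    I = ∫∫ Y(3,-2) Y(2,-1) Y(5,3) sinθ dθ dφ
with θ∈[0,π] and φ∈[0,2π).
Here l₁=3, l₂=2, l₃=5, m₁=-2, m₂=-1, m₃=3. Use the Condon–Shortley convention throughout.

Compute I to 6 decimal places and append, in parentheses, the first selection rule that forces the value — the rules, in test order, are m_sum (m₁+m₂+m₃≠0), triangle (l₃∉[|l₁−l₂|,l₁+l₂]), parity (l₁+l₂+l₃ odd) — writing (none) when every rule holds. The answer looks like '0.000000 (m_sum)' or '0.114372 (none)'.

-0.253584 (none)

Rules hold: Σm=0, L=10 even, 1≤5≤5.
N = 7·5·11 = 385
Δ = 0!·6!·4!/11! = 1/2310
Racah Σ t=0..0: t=0:+1/144 = 1/144
⇒ 3j(3 2 5; 0 0 0)² = 10/231, sgn -1
Racah Σ t=0..0: t=0:+1/720 = 1/720
⇒ 3j(3 2 5; -2 -1 3)² = 8/165, sgn +1
4πI² = N·(3j₀)²·(3jₘ)² = 80/99
I = -1·√(0.808081/4π) = -0.25358436
No selection rule forces the value: the integral is nonzero (none).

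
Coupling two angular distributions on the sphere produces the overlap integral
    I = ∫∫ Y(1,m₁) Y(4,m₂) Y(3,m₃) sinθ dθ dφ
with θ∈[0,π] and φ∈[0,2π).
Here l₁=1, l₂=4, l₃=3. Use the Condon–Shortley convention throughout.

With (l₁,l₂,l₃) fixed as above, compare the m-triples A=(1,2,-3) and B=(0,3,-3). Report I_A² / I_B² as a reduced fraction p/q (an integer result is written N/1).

Shared (l₁,l₂,l₃)=(1,4,3): N and (l;000)² cancel in I_A²/I_B².
A: Δ = 2!·0!·6!/9! = 1/252; Racah Σ t=0..0: t=0:+1/1440 = 1/1440; ⇒ 3j(1 4 3; 1 2 -3)² = 1/252, sgn +1
B: Δ = 2!·0!·6!/9! = 1/252; Racah Σ t=1..1: t=1:−1/720 = -1/720; ⇒ 3j(1 4 3; 0 3 -3)² = 1/36, sgn -1
I_A²/I_B² = (1/252)/(1/36) = 1/7

1/7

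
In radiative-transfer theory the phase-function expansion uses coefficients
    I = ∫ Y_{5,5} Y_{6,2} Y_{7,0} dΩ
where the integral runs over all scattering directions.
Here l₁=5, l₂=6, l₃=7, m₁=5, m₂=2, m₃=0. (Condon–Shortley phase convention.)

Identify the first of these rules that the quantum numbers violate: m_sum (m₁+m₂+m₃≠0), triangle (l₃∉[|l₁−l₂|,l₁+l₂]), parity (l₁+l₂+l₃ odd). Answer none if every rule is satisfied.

m_sum

Σmᵢ = 7  ✗
l₃∈[|l₁−l₂|,l₁+l₂]=[1,11], have l₃=7
Σlᵢ = 18 ⇒ even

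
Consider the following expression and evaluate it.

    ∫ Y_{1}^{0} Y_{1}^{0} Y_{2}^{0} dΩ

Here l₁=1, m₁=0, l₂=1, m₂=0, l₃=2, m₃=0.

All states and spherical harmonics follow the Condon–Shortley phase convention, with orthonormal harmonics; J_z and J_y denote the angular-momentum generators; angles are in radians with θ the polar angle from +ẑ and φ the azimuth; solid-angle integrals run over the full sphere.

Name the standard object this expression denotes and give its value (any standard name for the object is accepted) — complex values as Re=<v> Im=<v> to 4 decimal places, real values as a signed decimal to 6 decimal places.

Gaunt coefficient, +0.252313

This is a Gaunt coefficient — the integral of a triple product of spherical harmonics over the sphere.
Checks pass: Σm=0; 4 even; l₃=2∈[0,2].
(2·1+1)(2·1+1)(2·2+1) = 45
Δ: 0! 2! 2! / 5! → 1/30
sum: t=0:+1/1 = 1/1
3j²(1 1 2; 0 0 0) = Δ·Π!·Σ² = 2/15  (sign +1)
(m-triple is (0,0,0) — same symbol as above.)
combine: 4πI² = 45·2/15·2/15 = 4/5
take √, sign +1: I = 0.25231325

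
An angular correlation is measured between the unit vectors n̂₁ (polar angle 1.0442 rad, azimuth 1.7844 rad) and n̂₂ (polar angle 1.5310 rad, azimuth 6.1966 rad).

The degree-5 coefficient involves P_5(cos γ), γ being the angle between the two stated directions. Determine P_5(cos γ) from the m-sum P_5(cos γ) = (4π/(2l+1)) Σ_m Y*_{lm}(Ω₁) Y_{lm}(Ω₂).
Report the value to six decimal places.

Expand P_5 via completeness: Σ_{m} conj(Y_{5,m}) at Ω₁ times Y_{5,m} at Ω₂ —
  term(m=-5) = -0.103368+0.007232i   from Y*(Ω₁)=-0.196404+0.108006i, Y(Ω₂)=+0.419647+0.193947i
  term(m=-4) = +0.008675+0.022362i   from Y*(Ω₁)=+0.270586+0.310773i, Y(Ω₂)=+0.054753+0.019760i
  term(m=-3) = -0.075889+0.060152i   from Y*(Ω₁)=+0.170173-0.228173i, Y(Ω₂)=-0.328793-0.087380i
  term(m=-2) = -0.008524-0.005836i   from Y*(Ω₁)=+0.140331+0.063885i, Y(Ω₂)=-0.065999-0.011545i
  term(m=-1) = +0.030658-0.099041i   from Y*(Ω₁)=+0.070228-0.323760i, Y(Ω₂)=+0.311780+0.027063i
  term(m=+0) = +0.005448+0.000000i   from Y*(Ω₁)=+0.078634-0.000000i, Y(Ω₂)=+0.069280+0.000000i
  term(m=+1) = +0.030658+0.099041i   from Y*(Ω₁)=-0.070228-0.323760i, Y(Ω₂)=-0.311780+0.027063i
  term(m=+2) = -0.008524+0.005836i   from Y*(Ω₁)=+0.140331-0.063885i, Y(Ω₂)=-0.065999+0.011545i
  term(m=+3) = -0.075889-0.060152i   from Y*(Ω₁)=-0.170173-0.228173i, Y(Ω₂)=+0.328793-0.087380i
  term(m=+4) = +0.008675-0.022362i   from Y*(Ω₁)=+0.270586-0.310773i, Y(Ω₂)=+0.054753-0.019760i
  term(m=+5) = -0.103368-0.007232i   from Y*(Ω₁)=+0.196404+0.108006i, Y(Ω₂)=-0.419647+0.193947i
Σ over m = -0.291451-0.000000i; ×(4π/11) → -0.332952-0.000000i. Real part: -0.332952

-0.332952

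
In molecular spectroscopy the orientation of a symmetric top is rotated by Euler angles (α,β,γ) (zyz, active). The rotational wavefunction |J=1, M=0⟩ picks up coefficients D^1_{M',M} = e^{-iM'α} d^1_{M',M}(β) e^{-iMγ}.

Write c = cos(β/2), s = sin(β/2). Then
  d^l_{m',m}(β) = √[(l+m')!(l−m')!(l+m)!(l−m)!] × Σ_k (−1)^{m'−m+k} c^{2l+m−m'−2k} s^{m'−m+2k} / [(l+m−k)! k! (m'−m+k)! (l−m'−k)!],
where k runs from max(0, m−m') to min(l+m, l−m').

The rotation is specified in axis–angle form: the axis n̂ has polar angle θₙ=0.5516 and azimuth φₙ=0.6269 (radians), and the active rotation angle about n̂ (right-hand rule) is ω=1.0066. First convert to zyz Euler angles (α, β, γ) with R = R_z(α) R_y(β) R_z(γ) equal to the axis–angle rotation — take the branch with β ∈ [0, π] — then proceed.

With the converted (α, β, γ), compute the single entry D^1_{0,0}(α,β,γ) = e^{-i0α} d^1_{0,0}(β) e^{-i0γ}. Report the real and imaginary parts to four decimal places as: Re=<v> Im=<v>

Axis–angle → zyz. n̂ = (sinθₙcosφₙ, sinθₙsinφₙ, cosθₙ) = (+0.424402, +0.307427, +0.851687), ω = 1.0066.
R = I cosω + sinω [n̂]ₓ + (1−cosω) n̂n̂ᵀ gives
  R = [+0.618539, -0.658987, +0.427955; +0.780396, +0.578710, -0.236807; -0.091609, +0.480449, +0.872225]
β = atan2(√(R₁₃²+R₂₃²), R₃₃) = 0.511063; α = atan2(R₂₃, R₁₃) mod 2π = 5.777777; γ = atan2(R₃₂, −R₃₁) mod 2π = 1.382384
D^1_{0,0}(5.7778,0.5111,1.3824) = e^{-i·0·5.7778}·d^1_{0,0}(0.5111)·e^{-i·0·1.3824}. Compute d first:
c=cos(0.511063/2)=0.967529, s=sin(0.511063/2)=0.252760; N=√[1·1·1·1]=1.000000
k∈{0,1} keeps every argument non-negative
  k=0: (−1)^0·1.0000/(1)·0.9675^2·0.2528^0 = +0.936113
  k=1: (−1)^1·1.0000/(1)·0.9675^0·0.2528^2 = -0.063887
d^1_{0,0}(0.5111) = +0.936113 -0.063887 = +0.872225
Attach z-rotation phases: D = e^{-i(0)(5.7778)}·(+0.872225)·e^{-i(0)(1.3824)} = +0.872225+0.000000i

Re=0.8722 Im=0.0000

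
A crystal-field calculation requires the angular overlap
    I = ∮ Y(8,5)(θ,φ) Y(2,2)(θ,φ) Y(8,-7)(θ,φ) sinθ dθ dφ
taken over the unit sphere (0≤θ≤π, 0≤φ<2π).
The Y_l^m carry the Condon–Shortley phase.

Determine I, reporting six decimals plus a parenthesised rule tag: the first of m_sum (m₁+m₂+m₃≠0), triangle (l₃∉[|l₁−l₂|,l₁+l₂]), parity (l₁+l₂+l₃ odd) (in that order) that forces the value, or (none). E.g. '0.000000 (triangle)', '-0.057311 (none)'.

Rules hold: Σm=0, L=18 even, 6≤8≤10.
N = 17·5·17 = 1445
Δ = 2!·14!·2!/19! = 1/348840
Racah Σ t=0..2: t=0:+1/116121600 t=1:−1/25401600 t=2:+1/116121600 = -1/45158400
⇒ 3j(8 2 8; 0 0 0)² = 24/1615, sgn -1
Racah Σ t=2..2: t=2:+1/24908083200 = 1/24908083200
⇒ 3j(8 2 8; 5 2 -7)² = 7/1292, sgn -1
4πI² = N·(3j₀)²·(3jₘ)² = 42/361
I = +1·√(0.116343/4π) = 0.09622017
No selection rule forces the value: the integral is nonzero (none).

0.096220 (none)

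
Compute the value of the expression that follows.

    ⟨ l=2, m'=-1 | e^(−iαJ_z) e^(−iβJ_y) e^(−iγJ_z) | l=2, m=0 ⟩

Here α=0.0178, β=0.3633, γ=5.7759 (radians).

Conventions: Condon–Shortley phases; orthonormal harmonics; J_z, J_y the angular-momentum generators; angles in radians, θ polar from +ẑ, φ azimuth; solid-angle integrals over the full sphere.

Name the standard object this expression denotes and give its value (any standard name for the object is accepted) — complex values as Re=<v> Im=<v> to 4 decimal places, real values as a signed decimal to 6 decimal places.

Wigner D-matrix element, Re=0.4068 Im=0.0072

This is a Wigner D-matrix element — the rotation-matrix element ⟨l m'| R(α,β,γ) |l m⟩ in the angular-momentum basis.
First d^2_{-1,0}(β=0.3633), then the phase factors e^{-i(-1)α} and e^{-i(0)γ}:
c=cos(0.363300/2)=0.983547, s=sin(0.363300/2)=0.180653; N=√[1·6·2·2]=4.898979
The bounds max(0,m−m')=1 and min(l+m,l−m')=2 give 2 terms
  k=1: (−1)^0·4.8990/(2)·0.9835^3·0.1807^1 = +0.421023
  k=2: (−1)^1·4.8990/(2)·0.9835^1·0.1807^3 = -0.014204
d^2_{-1,0}(0.3633) = +0.421023 -0.014204 = +0.406819
Phases: e^{-i·(-1)·0.0178}=+0.999842+0.017799i, e^{-i·(0)·5.7759}=+1.000000+0.000000i ⇒ D=+0.406754+0.007241i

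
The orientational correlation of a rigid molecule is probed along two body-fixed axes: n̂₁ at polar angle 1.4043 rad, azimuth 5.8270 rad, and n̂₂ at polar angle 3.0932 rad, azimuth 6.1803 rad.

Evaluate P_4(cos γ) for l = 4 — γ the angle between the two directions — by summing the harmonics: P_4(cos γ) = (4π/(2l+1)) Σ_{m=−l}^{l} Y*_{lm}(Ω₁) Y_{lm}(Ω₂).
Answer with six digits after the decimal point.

Summing Y*_{l m}(θ₁,φ₁)·Y_{l m}(θ₂,φ₂) over m ∈ [−4, 4]; prefactor 4π/(2·4+1) = 1.396263:
  [-4]  conj(Y_{4,-4})(Ω₁) = -0.105152-0.405134i ; Y_{4,-4}(Ω₂) = +0.000002+0.000001i ; Δ = +0.000000-0.000001i
  [-3]  conj(Y_{4,-3})(Ω₁) = +0.039962-0.194895i ; Y_{4,-3}(Ω₂) = -0.000135-0.000043i ; Δ = -0.000014+0.000025i
  [-2]  conj(Y_{4,-2})(Ω₁) = -0.160792+0.207852i ; Y_{4,-2}(Ω₂) = +0.004585+0.000957i ; Δ = -0.000936+0.000799i
  [-1]  conj(Y_{4,-1})(Ω₁) = -0.194893+0.095635i ; Y_{4,-1}(Ω₂) = -0.090577-0.009352i ; Δ = +0.018547-0.006840i
  [+0]  conj(Y_{4,0})(Ω₁) = +0.232985-0.000000i ; Y_{4,0}(Ω₂) = +0.836403+0.000000i ; Δ = +0.194869+0.000000i
  [+1]  conj(Y_{4,1})(Ω₁) = +0.194893+0.095635i ; Y_{4,1}(Ω₂) = +0.090577-0.009352i ; Δ = +0.018547+0.006840i
  [+2]  conj(Y_{4,2})(Ω₁) = -0.160792-0.207852i ; Y_{4,2}(Ω₂) = +0.004585-0.000957i ; Δ = -0.000936-0.000799i
  [+3]  conj(Y_{4,3})(Ω₁) = -0.039962-0.194895i ; Y_{4,3}(Ω₂) = +0.000135-0.000043i ; Δ = -0.000014-0.000025i
  [+4]  conj(Y_{4,4})(Ω₁) = -0.105152+0.405134i ; Y_{4,4}(Ω₂) = +0.000002-0.000001i ; Δ = +0.000000+0.000001i
Σ over m = +0.230064-0.000000i; ×(4π/9) → +0.321230-0.000000i. Real part: 0.321230

0.321230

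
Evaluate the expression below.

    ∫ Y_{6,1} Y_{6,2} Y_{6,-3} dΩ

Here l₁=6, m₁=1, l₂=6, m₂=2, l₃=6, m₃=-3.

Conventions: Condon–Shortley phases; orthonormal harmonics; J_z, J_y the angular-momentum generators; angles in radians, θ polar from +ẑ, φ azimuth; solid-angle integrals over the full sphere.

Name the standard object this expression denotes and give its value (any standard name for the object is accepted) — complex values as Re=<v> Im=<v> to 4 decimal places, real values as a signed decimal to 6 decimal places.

This is a Gaunt coefficient — the integral of a triple product of spherical harmonics over the sphere.
Rules hold: Σm=0, L=18 even, 0≤6≤12.
N = 13·13·13 = 2197
Δ = 6!·6!·6!/19! = 1/325909584
Racah Σ t=0..6: t=0:+1/373248000 t=1:−1/1728000 t=2:+1/110592 t=3:−1/46656 t=4:+1/110592 t=5:−1/1728000 t=6:+1/373248000 = -7/1555200
⇒ 3j(6 6 6; 0 0 0)² = 400/46189, sgn -1
Racah Σ t=2..5: t=2:+1/1244160 t=3:−1/207360 t=4:+1/276480 t=5:−1/3110400 = -1/1382400
⇒ 3j(6 6 6; 1 2 -3)² = 189/92378, sgn +1
4πI² = N·(3j₀)²·(3jₘ)² = 491400/12623809
I = -1·√(0.0389264/4π) = -0.05565670

Gaunt coefficient, -0.055657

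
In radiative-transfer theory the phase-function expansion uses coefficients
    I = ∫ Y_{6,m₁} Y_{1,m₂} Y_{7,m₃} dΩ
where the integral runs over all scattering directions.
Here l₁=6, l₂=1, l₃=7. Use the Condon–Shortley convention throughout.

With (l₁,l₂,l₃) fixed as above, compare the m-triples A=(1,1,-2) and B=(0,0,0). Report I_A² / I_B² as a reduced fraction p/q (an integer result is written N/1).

Same 6,1,7: normalisation and zero-m 3j drop out of the ratio.
A: Δ: 0! 12! 2! / 15! → 1/1365; sum: t=0:+1/1209600 = 1/1209600; 3j²(6 1 7; 1 1 -2) = Δ·Π!·Σ² = 12/455  (sign -1)
B: Δ: 0! 12! 2! / 15! → 1/1365; sum: t=0:+1/518400 = 1/518400; 3j²(6 1 7; 0 0 0) = Δ·Π!·Σ² = 7/195  (sign -1)
I_A²/I_B² = (12/455)/(7/195) = 36/49

36/49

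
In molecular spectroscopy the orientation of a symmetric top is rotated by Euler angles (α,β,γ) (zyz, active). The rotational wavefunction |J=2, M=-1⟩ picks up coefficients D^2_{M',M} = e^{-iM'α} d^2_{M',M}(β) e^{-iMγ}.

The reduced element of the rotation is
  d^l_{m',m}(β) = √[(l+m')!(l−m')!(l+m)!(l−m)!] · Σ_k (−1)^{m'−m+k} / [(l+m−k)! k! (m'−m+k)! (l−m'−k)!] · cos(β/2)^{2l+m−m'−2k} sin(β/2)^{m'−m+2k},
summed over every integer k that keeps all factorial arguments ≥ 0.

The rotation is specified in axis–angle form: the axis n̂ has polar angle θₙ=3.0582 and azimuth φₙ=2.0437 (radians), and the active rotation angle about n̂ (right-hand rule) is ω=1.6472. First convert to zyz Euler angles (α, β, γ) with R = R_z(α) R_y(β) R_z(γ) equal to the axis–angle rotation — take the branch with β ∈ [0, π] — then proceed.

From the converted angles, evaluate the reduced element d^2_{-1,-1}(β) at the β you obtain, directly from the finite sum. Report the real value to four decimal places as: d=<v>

Axis–angle → zyz. n̂ = (sinθₙcosφₙ, sinθₙsinφₙ, cosθₙ) = (-0.037939, +0.074154, -0.996525), ω = 1.6472.
R = I cosω + sinω [n̂]ₓ + (1−cosω) n̂n̂ᵀ gives
  R = [-0.074780, +0.990590, +0.114631; -0.996646, -0.070411, -0.041709; -0.033245, -0.117365, +0.992532]
β = atan2(√(R₁₃²+R₂₃²), R₃₃) = 0.122288; α = atan2(R₂₃, R₁₃) mod 2π = 5.934225; γ = atan2(R₃₂, −R₃₁) mod 2π = 4.988417
d^2_{-1,-1}(β=0.1223) via the finite sum:
c=cos(0.122288/2)=0.998131, s=sin(0.122288/2)=0.061106; N=√[1·6·1·6]=6.000000
k∈{0,1} keeps every argument non-negative
  k=0: (−1)^0·6.0000/(6)·0.9981^4·0.0611^0 = +0.992546
  k=1: (−1)^1·6.0000/(2)·0.9981^2·0.0611^2 = -0.011160
d^2_{-1,-1}(0.1223) = +0.992546 -0.011160 = +0.981386

d=0.9814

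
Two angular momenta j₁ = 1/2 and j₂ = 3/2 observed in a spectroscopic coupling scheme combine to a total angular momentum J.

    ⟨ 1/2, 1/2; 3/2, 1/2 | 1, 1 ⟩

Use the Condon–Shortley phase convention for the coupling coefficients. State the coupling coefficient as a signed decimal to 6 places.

√[3·1!0!2!/4! · 1!0!2!1!2!0!] = √(1)
  +(−1)^0/∏(0,1,0,2,0,0)! = 1/2  (running 1/2)
⟨..|..⟩ = √(1)·(1/2) = +0.500000

+0.500000  (= +√(1/4))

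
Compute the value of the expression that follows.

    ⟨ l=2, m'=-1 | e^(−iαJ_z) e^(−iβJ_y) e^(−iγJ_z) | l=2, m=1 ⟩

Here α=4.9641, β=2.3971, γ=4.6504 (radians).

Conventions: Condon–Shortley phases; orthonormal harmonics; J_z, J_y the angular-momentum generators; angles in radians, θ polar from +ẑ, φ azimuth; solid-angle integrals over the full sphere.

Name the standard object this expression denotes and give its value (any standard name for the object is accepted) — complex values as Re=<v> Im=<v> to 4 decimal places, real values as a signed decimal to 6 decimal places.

Wigner D-matrix element, Re=-0.3886 Im=-0.1261

This is a Wigner D-matrix element — the rotation-matrix element ⟨l m'| R(α,β,γ) |l m⟩ in the angular-momentum basis.
Split into d^2_{-1,1}(β=2.3971) × two z-phases.
With c≡cos(β/2)=0.363709 and s≡sin(β/2)=0.931513, N=[1·6·6·1]^{1/2}=6.000000
k∈{2,3} keeps every argument non-negative
  k=2: (−1)^0·6.0000/(2)·0.3637^2·0.9315^2 = +0.344355
  k=3: (−1)^1·6.0000/(6)·0.3637^0·0.9315^4 = -0.752931
d^2_{-1,1}(2.3971) = +0.344355 -0.752931 = -0.408576
Phases: e^{-i·(-1)·4.9641}=+0.249061-0.968488i, e^{-i·(1)·4.6504}=-0.061949+0.998079i ⇒ D=-0.388637-0.126078i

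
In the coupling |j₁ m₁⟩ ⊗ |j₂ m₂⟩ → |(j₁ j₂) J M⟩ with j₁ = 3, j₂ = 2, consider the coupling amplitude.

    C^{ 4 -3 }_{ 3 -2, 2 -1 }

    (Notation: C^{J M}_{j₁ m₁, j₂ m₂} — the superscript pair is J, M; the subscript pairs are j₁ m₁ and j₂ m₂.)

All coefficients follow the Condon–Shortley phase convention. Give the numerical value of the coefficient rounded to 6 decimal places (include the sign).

√[9·1!5!3!/10! · 1!5!1!3!1!7!] = √(6480)
  +(−1)^0/∏(0,1,5,1,0,2)! = 1/240  (running 1/240)
  +(−1)^1/∏(1,0,4,0,1,3)! = -1/144  (running -1/360)
⟨..|..⟩ = √(6480)·(-1/360) = -0.223607

-0.223607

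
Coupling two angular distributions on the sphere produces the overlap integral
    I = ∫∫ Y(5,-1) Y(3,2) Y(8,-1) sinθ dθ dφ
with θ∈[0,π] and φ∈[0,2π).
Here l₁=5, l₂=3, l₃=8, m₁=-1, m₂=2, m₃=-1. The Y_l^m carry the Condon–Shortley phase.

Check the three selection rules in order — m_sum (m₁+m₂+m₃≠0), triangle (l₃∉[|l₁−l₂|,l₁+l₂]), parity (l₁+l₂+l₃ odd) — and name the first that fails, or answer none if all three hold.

Σmᵢ = 0  ✓
l₃∈[|l₁−l₂|,l₁+l₂]=[2,8], have l₃=8  ✓
Σlᵢ = 16 ⇒ even  ✓

none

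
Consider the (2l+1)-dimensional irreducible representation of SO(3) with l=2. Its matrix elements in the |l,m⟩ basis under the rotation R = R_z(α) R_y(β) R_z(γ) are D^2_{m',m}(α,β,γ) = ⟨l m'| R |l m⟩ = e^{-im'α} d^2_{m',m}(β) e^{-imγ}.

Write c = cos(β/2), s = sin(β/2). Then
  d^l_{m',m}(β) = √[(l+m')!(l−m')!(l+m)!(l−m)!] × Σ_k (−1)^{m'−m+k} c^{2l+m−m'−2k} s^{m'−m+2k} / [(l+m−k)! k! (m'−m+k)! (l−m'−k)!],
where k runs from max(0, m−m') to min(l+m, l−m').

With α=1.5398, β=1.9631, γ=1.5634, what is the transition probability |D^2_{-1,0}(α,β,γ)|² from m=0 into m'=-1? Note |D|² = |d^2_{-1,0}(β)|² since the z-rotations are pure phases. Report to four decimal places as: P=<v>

P=0.1872

Split into d^2_{-1,0}(β=1.9631) × two z-phases.
With c≡cos(β/2)=0.555735 and s≡sin(β/2)=0.831360, N=[1·6·2·2]^{1/2}=4.898979
Admissible k: 1..2 (factorial args all ≥0)
  k=1: (−1)^0·4.8990/(2)·0.5557^3·0.8314^1 = +0.349516
  k=2: (−1)^1·4.8990/(2)·0.5557^1·0.8314^3 = -0.782186
d^2_{-1,0}(1.9631) = +0.349516 -0.782186 = -0.432670
|D^2_{-1,0}|² = |d^2_{-1,0}(β)|² = (-0.432670)² = 0.187203 (the z-rotation phases have unit modulus)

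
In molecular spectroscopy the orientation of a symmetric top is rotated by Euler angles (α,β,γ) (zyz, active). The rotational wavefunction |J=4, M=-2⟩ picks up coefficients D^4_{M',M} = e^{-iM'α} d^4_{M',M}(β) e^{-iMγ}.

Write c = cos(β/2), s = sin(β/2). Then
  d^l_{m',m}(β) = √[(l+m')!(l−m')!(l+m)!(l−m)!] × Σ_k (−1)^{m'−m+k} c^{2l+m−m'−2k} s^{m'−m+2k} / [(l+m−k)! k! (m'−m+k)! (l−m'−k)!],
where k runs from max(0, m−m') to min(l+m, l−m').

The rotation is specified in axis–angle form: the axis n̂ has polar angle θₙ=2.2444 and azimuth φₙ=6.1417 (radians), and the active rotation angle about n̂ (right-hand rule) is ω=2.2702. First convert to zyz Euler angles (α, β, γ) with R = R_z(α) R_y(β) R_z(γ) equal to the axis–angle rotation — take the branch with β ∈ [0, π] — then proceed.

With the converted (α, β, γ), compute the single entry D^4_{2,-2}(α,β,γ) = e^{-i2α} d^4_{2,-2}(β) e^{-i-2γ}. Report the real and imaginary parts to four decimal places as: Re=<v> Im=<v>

Re=0.2067 Im=0.1313

Axis–angle → zyz. n̂ = (sinθₙcosφₙ, sinθₙsinφₙ, cosθₙ) = (+0.773769, -0.110213, -0.623807), ω = 2.2702.
R = I cosω + sinω [n̂]ₓ + (1−cosω) n̂n̂ᵀ gives
  R = [+0.340389, +0.337174, -0.877752; -0.617533, -0.623795, -0.479097; -0.709076, +0.705120, -0.004117]
β = atan2(√(R₁₃²+R₂₃²), R₃₃) = 1.574913; α = atan2(R₂₃, R₁₃) mod 2π = 3.641223; γ = atan2(R₃₂, −R₃₁) mod 2π = 0.782601
D^4_{2,-2}(3.6412,1.5749,0.7826) = e^{-i·2·3.6412}·d^4_{2,-2}(1.5749)·e^{-i·-2·0.7826}. Compute d first:
Half-angle: c=0.705650, s=0.708561. N=√(720·2·2·720)=1440.000000
k∈{0,1,2} keeps every argument non-negative
  k=0: (−1)^4·1440.0000/(96)·0.7056^4·0.7086^4 = +0.937468
  k=1: (−1)^5·1440.0000/(120)·0.7056^2·0.7086^6 = -0.756175
  k=2: (−1)^6·1440.0000/(1440)·0.7056^0·0.7086^8 = +0.063536
d^4_{2,-2}(1.5749) = +0.937468 -0.756175 +0.063536 = +0.244829
Phases: e^{-i·(2)·3.6412}=+0.540925-0.841071i, e^{-i·(-2)·0.7826}=+0.005595+0.999984i ⇒ D=+0.206656+0.131280i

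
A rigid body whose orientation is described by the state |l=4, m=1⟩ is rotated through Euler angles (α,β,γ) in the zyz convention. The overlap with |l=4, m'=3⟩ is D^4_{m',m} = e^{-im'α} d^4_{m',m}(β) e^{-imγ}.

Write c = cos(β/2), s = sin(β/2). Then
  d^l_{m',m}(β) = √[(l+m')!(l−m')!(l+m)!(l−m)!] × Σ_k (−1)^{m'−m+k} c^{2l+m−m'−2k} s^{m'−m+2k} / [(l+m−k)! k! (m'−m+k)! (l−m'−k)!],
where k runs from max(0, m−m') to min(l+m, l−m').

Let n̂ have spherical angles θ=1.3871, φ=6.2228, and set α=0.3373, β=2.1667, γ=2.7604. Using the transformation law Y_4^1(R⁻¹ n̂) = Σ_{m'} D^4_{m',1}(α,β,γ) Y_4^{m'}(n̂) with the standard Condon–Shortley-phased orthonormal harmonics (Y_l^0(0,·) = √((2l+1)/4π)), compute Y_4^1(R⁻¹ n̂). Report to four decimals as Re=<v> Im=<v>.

Re=0.0092 Im=0.0116

Need the full column D^4_{m',1} for m'=−4..4 at α=0.3373, β=2.1667, γ=2.7604.
cos(β/2)=0.468371, sin(β/2)=0.883532
d^4_{-4,1}: single k=5 term ⇒ +0.413976;  D = +0.065789-0.408715i
d^4_{-3,1}: k∈[4..5] ⇒ +0.387943 -0.828292 = -0.440349;  D = +0.077840+0.433415i
d^4_{-2,1}: k∈[3..5] ⇒ +0.219853 -1.173512 +0.835183 = -0.118476;  D = +0.058354+0.103109i
d^4_{-1,1}: k∈[2..5] ⇒ +0.082411 -0.879773 +1.565326 -0.371345 = +0.396619;  D = -0.298574-0.261075i
d^4_{0,1}: k∈[1..4] ⇒ +0.019537 -0.417142 +1.484389 -0.880360 = +0.206424;  D = -0.191607-0.076796i
d^4_{1,1}: k∈[0..3] ⇒ +0.002316 -0.123617 +0.879773 -1.043550 = -0.285078;  D = +0.284803+0.012509i
d^4_{2,1}: k∈[0..2] ⇒ -0.018535 +0.329779 -0.782342 = -0.471097;  D = +0.450964-0.136249i
d^4_{3,1}: k∈[0..1] ⇒ +0.065412 -0.387943 = -0.322532;  D = +0.260480-0.190202i
d^4_{4,1}: single k=0 term ⇒ -0.116335;  D = +0.065955-0.095832i
Y_4^{m'}(θ=1.3871,φ=6.2228) and Σ D·Y over m':
  (+0.0658-0.4087i)·(+0.4015+0.0989i)  (+0.0778+0.4334i)·(+0.2137+0.0391i)  (+0.0584+0.1031i)·(-0.2460-0.0299i)  (-0.2986-0.2611i)·(-0.2346-0.0142i)  (-0.1916-0.0768i)·(+0.2156+0.0000i)  (+0.2848+0.0125i)·(+0.2346-0.0142i)  (+0.4510-0.1362i)·(-0.2460+0.0299i)  (+0.2605-0.1902i)·(-0.2137+0.0391i)  (+0.0660-0.0958i)·(+0.4015-0.0989i)
Y_4^1(R⁻¹ n̂) = +0.009157+0.011647i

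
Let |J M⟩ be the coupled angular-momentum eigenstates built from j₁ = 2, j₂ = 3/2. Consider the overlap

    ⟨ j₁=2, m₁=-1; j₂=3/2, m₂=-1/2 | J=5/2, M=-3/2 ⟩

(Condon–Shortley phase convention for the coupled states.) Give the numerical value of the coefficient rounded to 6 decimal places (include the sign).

−√(1/35) ≈ -0.169031

j₁+j₂−J=1  J+j₁−j₂=3  J−j₁+j₂=2  j₁+j₂+J+1=7
(j₁±m₁, j₂±m₂, J±M) = (1,3,1,2,1,4)
P² = 144/35
sum k=0..1:
  [0] +1/6 = 1/6
  [1] −1/4 = -1/4
S = -1/12
C² = P²·S² = 1/35 ; C = -0.169031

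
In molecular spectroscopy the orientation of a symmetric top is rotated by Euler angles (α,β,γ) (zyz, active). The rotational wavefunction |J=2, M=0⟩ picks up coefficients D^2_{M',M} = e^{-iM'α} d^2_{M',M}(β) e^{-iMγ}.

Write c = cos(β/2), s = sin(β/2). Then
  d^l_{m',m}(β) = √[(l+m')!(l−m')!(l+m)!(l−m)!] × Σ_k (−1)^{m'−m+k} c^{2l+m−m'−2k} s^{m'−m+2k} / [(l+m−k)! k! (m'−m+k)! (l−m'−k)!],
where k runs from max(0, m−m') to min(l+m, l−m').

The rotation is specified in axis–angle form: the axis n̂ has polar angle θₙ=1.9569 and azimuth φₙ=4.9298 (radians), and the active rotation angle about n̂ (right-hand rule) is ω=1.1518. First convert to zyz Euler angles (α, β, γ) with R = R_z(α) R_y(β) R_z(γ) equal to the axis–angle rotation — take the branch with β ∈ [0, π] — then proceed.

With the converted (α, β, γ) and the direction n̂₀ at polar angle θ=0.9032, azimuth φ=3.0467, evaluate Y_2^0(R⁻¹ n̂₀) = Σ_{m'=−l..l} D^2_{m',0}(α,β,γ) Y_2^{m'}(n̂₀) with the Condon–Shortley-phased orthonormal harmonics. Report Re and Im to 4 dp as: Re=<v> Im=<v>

Axis–angle → zyz. n̂ = (sinθₙcosφₙ, sinθₙsinφₙ, cosθₙ) = (+0.199823, -0.904576, -0.376582), ω = 1.1518.
R = I cosω + sinω [n̂]ₓ + (1−cosω) n̂n̂ᵀ gives
  R = [+0.430528, +0.236791, -0.870963; -0.451223, +0.892198, +0.019519; +0.781693, +0.384595, +0.490962]
β = atan2(√(R₁₃²+R₂₃²), R₃₃) = 1.057603; α = atan2(R₂₃, R₁₃) mod 2π = 3.119186; γ = atan2(R₃₂, −R₃₁) mod 2π = 2.684364
Need the full column D^2_{m',0} for m'=−2..2 at α=3.1192, β=1.0576, γ=2.6844.
cos(β/2)=0.863412, sin(β/2)=0.504499
d^2_{-2,0}: single k=2 term ⇒ +0.464764;  D = +0.464298-0.020821i
d^2_{-1,0}: k∈[1..2] ⇒ +0.795409 -0.271566 = +0.523844;  D = -0.523712+0.011737i
d^2_{0,0}: k∈[0..2] ⇒ +0.555742 -0.758957 +0.064780 = -0.138435;  D = -0.138435+0.000000i
d^2_{1,0}: k∈[0..1] ⇒ -0.795409 +0.271566 = -0.523844;  D = +0.523712+0.011737i
d^2_{2,0}: single k=0 term ⇒ +0.464764;  D = +0.464298+0.020821i
Y_2^{m'}(θ=0.9032,φ=3.0467) and Σ D·Y over m':
  (+0.4643-0.0208i)·(+0.2339+0.0449i)  (-0.5237+0.0117i)·(-0.3739-0.0356i)  (-0.1384+0.0000i)·(+0.0473+0.0000i)  (+0.5237+0.0117i)·(+0.3739-0.0356i)  (+0.4643+0.0208i)·(+0.2339-0.0449i)
Y_2^0(R⁻¹ n̂) = +0.605049+0.000000i

Re=0.6050 Im=0.0000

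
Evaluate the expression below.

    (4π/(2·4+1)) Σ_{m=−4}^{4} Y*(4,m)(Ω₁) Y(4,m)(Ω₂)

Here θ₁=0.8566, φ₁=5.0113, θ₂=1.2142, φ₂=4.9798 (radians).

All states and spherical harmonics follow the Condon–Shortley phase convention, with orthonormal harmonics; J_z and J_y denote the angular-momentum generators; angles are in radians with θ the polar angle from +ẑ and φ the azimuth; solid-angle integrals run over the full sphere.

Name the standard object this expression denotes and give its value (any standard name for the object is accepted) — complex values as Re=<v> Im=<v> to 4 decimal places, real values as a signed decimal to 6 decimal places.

Legendre polynomial (addition theorem), +0.450495

This sum is the spherical-harmonic addition theorem: it equals the Legendre polynomial P_l(cos γ) of the angle γ between the two directions.
Addition theorem: P_4(cos γ) = (4π/9) Σ_m Y*_{lm}(Ω₁) Y_{lm}(Ω₂), m = −4…4:
  term(m=-4) = +0.048840+0.006187i   from Y*(Ω₁)=+0.052860+0.134231i, Y(Ω₂)=+0.163948-0.299285i
  term(m=-3) = +0.126612+0.012001i   from Y*(Ω₁)=-0.276352+0.220774i, Y(Ω₂)=-0.258489-0.249929i
  term(m=-2) = -0.016486-0.001040i   from Y*(Ω₁)=-0.316263-0.215358i, Y(Ω₂)=+0.037145-0.022005i
  term(m=-1) = -0.000254-0.000008i   from Y*(Ω₁)=+0.000225-0.000732i, Y(Ω₂)=-0.087796-0.320454i
  term(m=+0) = +0.005221+0.000000i   from Y*(Ω₁)=-0.362692-0.000000i, Y(Ω₂)=-0.014396+0.000000i
  term(m=+1) = -0.000254+0.000008i   from Y*(Ω₁)=-0.000225-0.000732i, Y(Ω₂)=+0.087796-0.320454i
  term(m=+2) = -0.016486+0.001040i   from Y*(Ω₁)=-0.316263+0.215358i, Y(Ω₂)=+0.037145+0.022005i
  term(m=+3) = +0.126612-0.012001i   from Y*(Ω₁)=+0.276352+0.220774i, Y(Ω₂)=+0.258489-0.249929i
  term(m=+4) = +0.048840-0.006187i   from Y*(Ω₁)=+0.052860-0.134231i, Y(Ω₂)=+0.163948+0.299285i
Σ over m = +0.322644+0.000000i; ×(4π/9) → +0.450495+0.000000i. Real part: 0.450495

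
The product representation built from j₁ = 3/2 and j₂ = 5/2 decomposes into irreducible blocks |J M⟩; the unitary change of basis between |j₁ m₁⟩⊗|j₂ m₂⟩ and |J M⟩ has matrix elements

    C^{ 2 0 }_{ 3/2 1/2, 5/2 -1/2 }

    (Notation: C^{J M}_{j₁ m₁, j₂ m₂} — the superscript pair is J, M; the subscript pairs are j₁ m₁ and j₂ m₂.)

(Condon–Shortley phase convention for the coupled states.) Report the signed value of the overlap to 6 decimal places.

triangle: 2!*1!*3!/7! = 12/5040
(j±m)!: 2!*1!*2!*3!*2!*2! = 96
prefactor² = (2J+1)*Δ*N² = 8/7
  k=0: +1/(0!*2!*1!*2!*0!*1!) = 1/4
  k=1: −1/(1!*1!*0!*1!*1!*2!) = -1/2
Σ = -1/4  ⇒  CG² = 8/7*(-1/4)² = 1/14
CG = −√(1/14) = -0.267261

−√(1/14) ≈ -0.267261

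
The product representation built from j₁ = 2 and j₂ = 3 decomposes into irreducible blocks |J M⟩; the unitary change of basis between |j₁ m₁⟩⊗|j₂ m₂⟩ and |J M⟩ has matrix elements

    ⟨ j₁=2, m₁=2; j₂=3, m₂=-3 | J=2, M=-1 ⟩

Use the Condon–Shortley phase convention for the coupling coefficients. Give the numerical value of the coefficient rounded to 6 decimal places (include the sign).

triangle: 3!×1!×3!/8! = 36/40320
(j±m)!: 4!×0!×0!×6!×1!×3! = 103680
prefactor² = (2J+1)×Δ×N² = 3240/7
  k=0: +1/(0!×3!×0!×0!×1!×3!) = 1/36
Σ = 1/36  ⇒  CG² = 3240/7×(1/36)² = 5/14
CG = +√(5/14) = +0.597614

+√(5/14) = +0.597614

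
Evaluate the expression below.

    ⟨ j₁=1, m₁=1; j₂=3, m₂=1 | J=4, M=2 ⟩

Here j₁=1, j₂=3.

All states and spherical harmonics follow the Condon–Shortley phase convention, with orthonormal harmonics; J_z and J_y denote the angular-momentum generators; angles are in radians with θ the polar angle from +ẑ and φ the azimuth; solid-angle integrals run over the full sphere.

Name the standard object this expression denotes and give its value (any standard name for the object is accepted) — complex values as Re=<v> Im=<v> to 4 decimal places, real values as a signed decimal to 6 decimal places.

Clebsch–Gordan coefficient, +√(15/28) ≈ +0.731925

This is a Clebsch–Gordan (vector-coupling) coefficient.
triangle: 0!*2!*6!/9! = 1440/362880
(j±m)!: 2!*0!*4!*2!*6!*2! = 138240
prefactor² = (2J+1)*Δ*N² = 34560/7
  k=0: +1/(0!*0!*0!*4!*2!*2!) = 1/96
Σ = 1/96  ⇒  CG² = 34560/7*(1/96)² = 15/28
CG = +√(15/28) = +0.731925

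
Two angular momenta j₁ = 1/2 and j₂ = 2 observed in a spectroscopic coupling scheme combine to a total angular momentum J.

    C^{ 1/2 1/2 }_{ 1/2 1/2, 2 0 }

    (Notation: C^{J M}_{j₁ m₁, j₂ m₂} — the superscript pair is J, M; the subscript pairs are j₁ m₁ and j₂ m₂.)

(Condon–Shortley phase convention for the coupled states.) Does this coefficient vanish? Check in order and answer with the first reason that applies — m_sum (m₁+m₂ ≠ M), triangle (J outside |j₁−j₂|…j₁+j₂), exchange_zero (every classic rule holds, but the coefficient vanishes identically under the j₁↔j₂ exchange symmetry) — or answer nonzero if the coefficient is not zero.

m-sum: m₁+m₂ = 1/2+0 = 1/2, M = 1/2  ✓
triangle: need |j₁−j₂| ≤ J ≤ j₁+j₂, i.e. J ∈ [3/2, 5/2]; J = 1/2 is outside ✗ ⇒ coefficient is 0

triangle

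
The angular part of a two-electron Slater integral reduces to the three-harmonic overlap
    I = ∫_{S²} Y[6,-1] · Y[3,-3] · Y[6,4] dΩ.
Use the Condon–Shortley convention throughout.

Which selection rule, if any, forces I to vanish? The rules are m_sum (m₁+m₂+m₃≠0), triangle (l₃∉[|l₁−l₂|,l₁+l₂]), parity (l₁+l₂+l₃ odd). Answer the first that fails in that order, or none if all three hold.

azimuthal sum: -1 − 3 + 4 = 0  ✓
3 ≤ 6 ≤ 9 (triangle on l)  ✓
L = 6 + 3 + 6 = 15 (odd)  ✗

parity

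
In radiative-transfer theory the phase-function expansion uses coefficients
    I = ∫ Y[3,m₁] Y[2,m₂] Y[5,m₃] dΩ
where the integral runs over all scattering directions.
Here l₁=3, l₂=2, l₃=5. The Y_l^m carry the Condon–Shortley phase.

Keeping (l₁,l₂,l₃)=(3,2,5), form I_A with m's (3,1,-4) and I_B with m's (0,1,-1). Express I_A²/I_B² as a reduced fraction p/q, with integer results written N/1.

Same 3,2,5: normalisation and zero-m 3j drop out of the ratio.
A: Δ: 0! 6! 4! / 11! → 1/2310; sum: t=0:+1/4320 = 1/4320; 3j²(3 2 5; 3 1 -4) = Δ·Π!·Σ² = 2/55  (sign -1)
B: Δ: 0! 6! 4! / 11! → 1/2310; sum: t=0:+1/216 = 1/216; 3j²(3 2 5; 0 1 -1) = Δ·Π!·Σ² = 8/231  (sign +1)
I_A²/I_B² = (2/55)/(8/231) = 21/20

21/20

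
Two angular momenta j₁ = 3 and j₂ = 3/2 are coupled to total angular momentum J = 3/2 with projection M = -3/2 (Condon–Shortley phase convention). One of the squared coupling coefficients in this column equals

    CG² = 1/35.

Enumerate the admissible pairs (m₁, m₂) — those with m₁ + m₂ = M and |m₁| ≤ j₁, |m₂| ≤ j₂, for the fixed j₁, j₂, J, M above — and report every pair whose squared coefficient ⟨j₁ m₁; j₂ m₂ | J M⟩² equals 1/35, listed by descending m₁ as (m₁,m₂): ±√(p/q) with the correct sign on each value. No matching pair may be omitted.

(0,-3/2): +√(1/35)

Admissible pairs with m₁+m₂ = M = -3/2: (-3,3/2), (-2,1/2), (-1,-1/2), (0,-3/2)
  (m₁,m₂)=(0,-3/2): CG² = 1/35, CG = +√(1/35)   ← matches the target
  (m₁,m₂)=(-1,-1/2): CG² = 4/35, CG = −√(4/35)
  (m₁,m₂)=(-2,1/2): CG² = 2/7, CG = +√(2/7)
  (m₁,m₂)=(-3,3/2): CG² = 4/7, CG = −√(4/7)
Pairs with CG² = 1/35: (0,-3/2): +√(1/35)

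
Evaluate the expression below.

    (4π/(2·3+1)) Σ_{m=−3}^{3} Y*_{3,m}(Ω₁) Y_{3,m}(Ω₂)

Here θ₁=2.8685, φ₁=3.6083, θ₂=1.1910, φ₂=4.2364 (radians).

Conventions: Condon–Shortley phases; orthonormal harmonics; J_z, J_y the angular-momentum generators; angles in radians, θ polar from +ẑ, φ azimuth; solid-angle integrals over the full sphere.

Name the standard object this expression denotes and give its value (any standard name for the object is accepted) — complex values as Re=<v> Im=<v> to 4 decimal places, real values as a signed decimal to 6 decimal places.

This sum is the spherical-harmonic addition theorem: it equals the Legendre polynomial P_l(cos γ) of the angle γ between the two directions.
Summing Y*_{l m}(θ₁,φ₁)·Y_{l m}(θ₂,φ₂) over m ∈ [−3, 3]; prefactor 4π/(2·3+1) = 1.795196:
  term(m=-3) = (-0.000844, -0.002603)   from Y*(Ω₁)=(-0.001390, -0.008067), Y(Ω₂)=(0.330831, -0.047576)
  term(m=-2) = (-0.007239, 0.022247)   from Y*(Ω₁)=(-0.042602, -0.057532), Y(Ω₂)=(-0.189572, -0.266206)
  term(m=-1) = (-0.024078, 0.017486)   from Y*(Ω₁)=(-0.283060, -0.142614), Y(Ω₂)=(0.043020, -0.083448)
  term(m=+0) = (0.188140, 0.000000)   from Y*(Ω₁)=(-0.587992, -0.000000), Y(Ω₂)=(-0.319970, 0.000000)
  term(m=+1) = (-0.024078, -0.017486)   from Y*(Ω₁)=(0.283060, -0.142614), Y(Ω₂)=(-0.043020, -0.083448)
  term(m=+2) = (-0.007239, -0.022247)   from Y*(Ω₁)=(-0.042602, 0.057532), Y(Ω₂)=(-0.189572, 0.266206)
  term(m=+3) = (-0.000844, 0.002603)   from Y*(Ω₁)=(0.001390, -0.008067), Y(Ω₂)=(-0.330831, -0.047576)
Total Σ_m = (0.123818, 0.000000). Multiply by 1.795196: (0.222277, 0.000000). P_3(cos γ) = 0.222277

Legendre polynomial (addition theorem), +0.222277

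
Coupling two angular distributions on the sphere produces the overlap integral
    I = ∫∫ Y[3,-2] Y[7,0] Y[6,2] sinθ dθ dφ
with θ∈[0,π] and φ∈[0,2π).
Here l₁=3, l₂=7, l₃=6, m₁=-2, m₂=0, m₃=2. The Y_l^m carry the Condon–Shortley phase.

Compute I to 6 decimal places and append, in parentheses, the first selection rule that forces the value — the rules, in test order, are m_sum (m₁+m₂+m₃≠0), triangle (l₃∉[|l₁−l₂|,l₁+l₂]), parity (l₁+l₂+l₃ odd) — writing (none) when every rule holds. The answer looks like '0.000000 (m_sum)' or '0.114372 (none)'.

-0.160413 (none)

m-sum 0 ✓  L=16 even ✓  4≤6≤10 ✓
Π(2lᵢ+1) = 7×15×13 = 1365
triangle coeff Δ(3,7,6) = 1/2042040
Σ_t [1,3]: t=1:−1/207360 t=2:+1/57600 t=3:−1/207360 = 1/129600
(3j)²=168/12155 [(3 7 6; 0 0 0)], sign=+1
Σ_t [3,4]: t=3:−1/207360 t=4:+1/725760 = -1/290304
(3j)²=125/7293 [(3 7 6; -2 0 2)], sign=-1
⇒ 4πI² = 147000/454597
I = (-1)√(147000/454597/(4π)) = -0.16041333
No selection rule forces the value: the integral is nonzero (none).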